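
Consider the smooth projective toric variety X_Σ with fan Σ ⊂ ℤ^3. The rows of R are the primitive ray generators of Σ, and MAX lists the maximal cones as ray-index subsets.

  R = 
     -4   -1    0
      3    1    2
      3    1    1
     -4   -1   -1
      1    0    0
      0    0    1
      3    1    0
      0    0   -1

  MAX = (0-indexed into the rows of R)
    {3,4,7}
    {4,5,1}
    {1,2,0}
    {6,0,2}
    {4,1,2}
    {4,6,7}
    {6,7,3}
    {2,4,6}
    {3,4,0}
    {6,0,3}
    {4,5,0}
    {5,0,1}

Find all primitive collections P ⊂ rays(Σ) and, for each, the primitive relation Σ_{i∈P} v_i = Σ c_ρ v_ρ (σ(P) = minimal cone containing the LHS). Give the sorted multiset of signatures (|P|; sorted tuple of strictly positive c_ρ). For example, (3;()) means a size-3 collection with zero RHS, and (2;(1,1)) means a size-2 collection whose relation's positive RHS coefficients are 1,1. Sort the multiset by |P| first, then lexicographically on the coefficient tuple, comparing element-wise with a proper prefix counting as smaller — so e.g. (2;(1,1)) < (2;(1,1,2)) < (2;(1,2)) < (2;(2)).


Δ(Σ) — 8 vertices, 14 min non-faces:

  P = {5,7}:  v_{5} + v_{7} = 0  ⟹  sig = (2;())
  P = {0,7}:  v_{0} + v_{7} = v_{3}  ⟹  sig = (2;(1))
  P = {1,7}:  v_{1} + v_{7} = v_{2}  ⟹  sig = (2;(1))
  P = {2,5}:  v_{2} + v_{5} = v_{1}  ⟹  sig = (2;(1))
  P = {2,7}:  v_{2} + v_{7} = v_{6}  ⟹  sig = (2;(1))
  P = {3,5}:  v_{3} + v_{5} = v_{0}  ⟹  sig = (2;(1))
  P = {5,6}:  v_{5} + v_{6} = v_{2}  ⟹  sig = (2;(1))
  P = {1,3}:  v_{1} + v_{3} = v_{0} + v_{2}  ⟹  sig = (2;(1,1))
  P = {2,3}:  v_{2} + v_{3} = v_{0} + v_{6}  ⟹  sig = (2;(1,1))
  P = {1,6}:  v_{1} + v_{6} = 2·v_{2}  ⟹  sig = (2;(2))
  P = {0,4,6}:  v_{0} + v_{4} + v_{6} = 0  ⟹  sig = (3;())
  P = {0,2,4}:  v_{0} + v_{2} + v_{4} = v_{5}  ⟹  sig = (3;(1))
  P = {3,4,6}:  v_{3} + v_{4} + v_{6} = v_{7}  ⟹  sig = (3;(1))
  P = {0,1,4}:  v_{0} + v_{1} + v_{4} = 2·v_{5}  ⟹  sig = (3;(2))

Hence PRS(X_Σ) =
    |P|=2: 10 collections, coeffs (), (1), (1), (1), (1), (1), (1), (1,1), (1,1), (2)
    |P|=3: 4 collections, coeffs (), (1), (1), (2)


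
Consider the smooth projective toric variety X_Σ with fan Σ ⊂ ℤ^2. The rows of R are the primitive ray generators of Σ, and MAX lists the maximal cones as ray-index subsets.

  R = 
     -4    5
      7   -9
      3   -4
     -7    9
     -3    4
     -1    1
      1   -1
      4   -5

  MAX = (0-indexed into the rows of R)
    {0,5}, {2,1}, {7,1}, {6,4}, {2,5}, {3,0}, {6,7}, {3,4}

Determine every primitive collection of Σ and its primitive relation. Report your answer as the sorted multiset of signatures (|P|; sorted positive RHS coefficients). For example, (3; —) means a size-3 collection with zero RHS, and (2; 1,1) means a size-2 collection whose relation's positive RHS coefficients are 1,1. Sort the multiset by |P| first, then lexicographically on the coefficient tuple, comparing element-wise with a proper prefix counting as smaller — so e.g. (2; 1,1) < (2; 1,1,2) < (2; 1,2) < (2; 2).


Σ has 20 primitive collections:

  P = {0,7}:  v_{0} + v_{7} = 0  so sig = (2; —)
  P = {1,3}:  v_{1} + v_{3} = 0  so sig = (2; —)
  P = {2,4}:  v_{2} + v_{4} = 0  so sig = (2; —)
  P = {5,6}:  v_{5} + v_{6} = 0  so sig = (2; —)
  P = {0,1}:  v_{0} + v_{1} = v_{2}  so sig = (2; 1)
  P = {0,2}:  v_{0} + v_{2} = v_{5}  so sig = (2; 1)
  P = {0,4}:  v_{0} + v_{4} = v_{3}  so sig = (2; 1)
  P = {0,6}:  v_{0} + v_{6} = v_{4}  so sig = (2; 1)
  P = {1,4}:  v_{1} + v_{4} = v_{7}  so sig = (2; 1)
  P = {2,3}:  v_{2} + v_{3} = v_{0}  so sig = (2; 1)
  P = {2,6}:  v_{2} + v_{6} = v_{7}  so sig = (2; 1)
  P = {2,7}:  v_{2} + v_{7} = v_{1}  so sig = (2; 1)
  P = {3,7}:  v_{3} + v_{7} = v_{4}  so sig = (2; 1)
  P = {4,5}:  v_{4} + v_{5} = v_{0}  so sig = (2; 1)
  P = {4,7}:  v_{4} + v_{7} = v_{6}  so sig = (2; 1)
  P = {5,7}:  v_{5} + v_{7} = v_{2}  so sig = (2; 1)
  P = {1,5}:  v_{1} + v_{5} = 2·v_{2}  so sig = (2; 2)
  P = {1,6}:  v_{1} + v_{6} = 2·v_{7}  so sig = (2; 2)
  P = {3,5}:  v_{3} + v_{5} = 2·v_{0}  so sig = (2; 2)
  P = {3,6}:  v_{3} + v_{6} = 2·v_{4}  so sig = (2; 2)

Signatures (|P|; sorted positive RHS coefficients), sorted:
{ (2; —) ×4,  (2; 1) ×12,  (2; 2) ×4 }


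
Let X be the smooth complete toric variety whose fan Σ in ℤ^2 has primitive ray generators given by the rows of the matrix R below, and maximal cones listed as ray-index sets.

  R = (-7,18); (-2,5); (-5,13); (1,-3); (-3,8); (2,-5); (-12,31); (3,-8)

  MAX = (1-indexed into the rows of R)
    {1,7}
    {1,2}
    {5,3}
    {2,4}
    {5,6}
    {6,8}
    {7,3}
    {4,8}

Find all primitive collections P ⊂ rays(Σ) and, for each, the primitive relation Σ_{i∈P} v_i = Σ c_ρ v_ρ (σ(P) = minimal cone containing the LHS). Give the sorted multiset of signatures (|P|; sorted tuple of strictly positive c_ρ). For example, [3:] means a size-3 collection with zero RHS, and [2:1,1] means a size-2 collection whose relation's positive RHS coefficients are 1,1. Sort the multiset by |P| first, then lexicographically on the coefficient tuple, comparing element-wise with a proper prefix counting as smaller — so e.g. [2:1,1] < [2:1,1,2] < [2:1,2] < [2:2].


The 20 primitive collections of Σ (r=8, n=2):

  P = {2,6}:  v_{2} + v_{6} = 0 — sig = [2:]
  P = {5,8}:  v_{5} + v_{8} = 0 — sig = [2:]
  P = {1,3}:  v_{1} + v_{3} = v_{7} — sig = [2:1]
  P = {1,6}:  v_{1} + v_{6} = v_{3} — sig = [2:1]
  P = {2,3}:  v_{2} + v_{3} = v_{1} — sig = [2:1]
  P = {2,5}:  v_{2} + v_{5} = v_{3} — sig = [2:1]
  P = {2,8}:  v_{2} + v_{8} = v_{4} — sig = [2:1]
  P = {3,6}:  v_{3} + v_{6} = v_{5} — sig = [2:1]
  P = {3,8}:  v_{3} + v_{8} = v_{2} — sig = [2:1]
  P = {4,5}:  v_{4} + v_{5} = v_{2} — sig = [2:1]
  P = {4,6}:  v_{4} + v_{6} = v_{8} — sig = [2:1]
  P = {7,8}:  v_{7} + v_{8} = v_{1} + v_{2} — sig = [2:1,1]
  P = {4,7}:  v_{4} + v_{7} = v_{1} + 2·v_{2} — sig = [2:1,2]
  P = {1,5}:  v_{1} + v_{5} = 2·v_{3} — sig = [2:2]
  P = {1,8}:  v_{1} + v_{8} = 2·v_{2} — sig = [2:2]
  P = {2,7}:  v_{2} + v_{7} = 2·v_{1} — sig = [2:2]
  P = {3,4}:  v_{3} + v_{4} = 2·v_{2} — sig = [2:2]
  P = {6,7}:  v_{6} + v_{7} = 2·v_{3} — sig = [2:2]
  P = {1,4}:  v_{1} + v_{4} = 3·v_{2} — sig = [2:3]
  P = {5,7}:  v_{5} + v_{7} = 3·v_{3} — sig = [2:3]

Signatures (|P|; sorted positive RHS coefficients), sorted:
{ [2:] ×2,  [2:1] ×9,  [2:1,1],  [2:1,2],  [2:2] ×5,  [2:3] ×2 }


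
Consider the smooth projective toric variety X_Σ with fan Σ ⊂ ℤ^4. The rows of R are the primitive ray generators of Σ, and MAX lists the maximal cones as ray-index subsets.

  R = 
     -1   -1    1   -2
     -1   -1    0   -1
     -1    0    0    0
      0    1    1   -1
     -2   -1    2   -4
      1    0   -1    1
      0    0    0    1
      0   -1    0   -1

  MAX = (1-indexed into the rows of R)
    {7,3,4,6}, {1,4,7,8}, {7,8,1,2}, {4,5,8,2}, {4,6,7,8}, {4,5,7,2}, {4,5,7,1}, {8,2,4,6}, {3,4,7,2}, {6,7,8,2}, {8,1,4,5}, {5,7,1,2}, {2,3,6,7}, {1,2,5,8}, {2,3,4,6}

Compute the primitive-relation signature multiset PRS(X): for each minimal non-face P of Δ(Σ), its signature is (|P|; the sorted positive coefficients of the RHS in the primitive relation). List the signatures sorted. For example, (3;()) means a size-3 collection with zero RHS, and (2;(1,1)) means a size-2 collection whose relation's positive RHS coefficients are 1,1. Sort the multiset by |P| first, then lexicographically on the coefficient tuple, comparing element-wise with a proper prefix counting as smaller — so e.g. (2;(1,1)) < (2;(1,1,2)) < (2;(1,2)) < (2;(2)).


Primitive collections (9):

  • {1,6}:  v_{1} + v_{6} = v_{8}  ⇒ sig = (2;(1))
  • {3,8}:  v_{3} + v_{8} = v_{2}  ⇒ sig = (2;(1))
  • {5,6}:  v_{5} + v_{6} = v_{2} + v_{4} + v_{8}  ⇒ sig = (2;(1,1,1))
  • {1,3}:  v_{1} + v_{3} = 2·v_{2} + v_{4} + v_{7}  ⇒ sig = (2;(1,1,2))
  • {3,5}:  v_{3} + v_{5} = 3·v_{2} + 2·v_{4} + v_{7}  ⇒ sig = (2;(1,2,3))
  • {1,2,4}:  v_{1} + v_{2} + v_{4} = v_{5}  ⇒ sig = (3;(1))
  • {5,7,8}:  v_{5} + v_{7} + v_{8} = 2·v_{1}  ⇒ sig = (3;(2))
  • {2,4,6,7}:  v_{2} + v_{4} + v_{6} + v_{7} = 0  ⇒ sig = (4;())
  • {2,4,7,8}:  v_{2} + v_{4} + v_{7} + v_{8} = v_{1}  ⇒ sig = (4;(1))

Signatures (|P|; sorted positive RHS coefficients), sorted:
    (2;(1))
    (2;(1))
    (2;(1,1,1))
    (2;(1,1,2))
    (2;(1,2,3))
    (3;(1))
    (3;(2))
    (4;())
    (4;(1))


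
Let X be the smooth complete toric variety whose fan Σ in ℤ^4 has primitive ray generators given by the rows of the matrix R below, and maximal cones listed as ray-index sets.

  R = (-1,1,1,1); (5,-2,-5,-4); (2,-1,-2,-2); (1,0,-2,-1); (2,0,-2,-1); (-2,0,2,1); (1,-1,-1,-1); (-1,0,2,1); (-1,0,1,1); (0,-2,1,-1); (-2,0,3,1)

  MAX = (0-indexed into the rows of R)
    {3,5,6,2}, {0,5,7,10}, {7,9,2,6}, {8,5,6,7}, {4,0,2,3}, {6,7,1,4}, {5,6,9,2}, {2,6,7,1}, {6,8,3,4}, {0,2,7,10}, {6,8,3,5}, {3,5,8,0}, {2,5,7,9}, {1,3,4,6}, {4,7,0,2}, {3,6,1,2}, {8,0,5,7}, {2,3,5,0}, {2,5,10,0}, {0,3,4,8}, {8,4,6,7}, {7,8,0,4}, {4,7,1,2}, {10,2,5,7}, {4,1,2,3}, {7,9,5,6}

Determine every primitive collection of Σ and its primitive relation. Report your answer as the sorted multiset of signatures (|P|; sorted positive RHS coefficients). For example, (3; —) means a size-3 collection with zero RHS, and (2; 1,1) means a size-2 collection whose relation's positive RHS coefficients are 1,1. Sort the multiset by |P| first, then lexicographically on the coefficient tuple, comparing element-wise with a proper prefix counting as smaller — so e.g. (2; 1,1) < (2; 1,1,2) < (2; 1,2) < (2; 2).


21 minimal non-faces of Δ(Σ) (on 11 rays):

  P = {0,6}:  v_{0} + v_{6} = 0  →  sig = (2; —)
  P = {3,7}:  v_{3} + v_{7} = 0  →  sig = (2; —)
  P = {4,5}:  v_{4} + v_{5} = 0  →  sig = (2; —)
  P = {2,8}:  v_{2} + v_{8} = v_{6}  →  sig = (2; 1)
  P = {0,1}:  v_{0} + v_{1} = v_{2} + v_{4}  →  sig = (2; 1,1)
  P = {1,5}:  v_{1} + v_{5} = v_{2} + v_{6}  →  sig = (2; 1,1)
  P = {8,10}:  v_{8} + v_{10} = v_{5} + v_{7}  →  sig = (2; 1,1)
  P = {0,9}:  v_{0} + v_{9} = v_{2} + v_{5} + v_{7}  →  sig = (2; 1,1,1)
  P = {3,9}:  v_{3} + v_{9} = v_{2} + v_{5} + v_{6}  →  sig = (2; 1,1,1)
  P = {3,10}:  v_{3} + v_{10} = v_{0} + v_{2} + v_{5}  →  sig = (2; 1,1,1)
  P = {4,9}:  v_{4} + v_{9} = v_{2} + v_{6} + v_{7}  →  sig = (2; 1,1,1)
  P = {4,10}:  v_{4} + v_{10} = v_{0} + v_{2} + v_{7}  →  sig = (2; 1,1,1)
  P = {6,10}:  v_{6} + v_{10} = v_{2} + v_{5} + v_{7}  →  sig = (2; 1,1,1)
  P = {8,9}:  v_{8} + v_{9} = v_{5} + 2·v_{6} + v_{7}  →  sig = (2; 1,1,2)
  P = {1,8}:  v_{1} + v_{8} = v_{4} + 2·v_{6}  →  sig = (2; 1,2)
  P = {1,10}:  v_{1} + v_{10} = 2·v_{2} + v_{7}  →  sig = (2; 1,2)
  P = {1,9}:  v_{1} + v_{9} = 2·v_{2} + 2·v_{6} + v_{7}  →  sig = (2; 1,2,2)
  P = {9,10}:  v_{9} + v_{10} = 2·v_{2} + 2·v_{5} + 2·v_{7}  →  sig = (2; 2,2,2)
  P = {2,4,6}:  v_{2} + v_{4} + v_{6} = v_{1}  →  sig = (3; 1)
  P = {0,2,5,7}:  v_{0} + v_{2} + v_{5} + v_{7} = v_{10}  →  sig = (4; 1)
  P = {2,5,6,7}:  v_{2} + v_{5} + v_{6} + v_{7} = v_{9}  →  sig = (4; 1)

Sorted signature multiset PRS(X):
    (2; —)
    (2; —)
    (2; —)
    (2; 1)
    (2; 1,1)
    (2; 1,1)
    (2; 1,1)
    (2; 1,1,1)
    (2; 1,1,1)
    (2; 1,1,1)
    (2; 1,1,1)
    (2; 1,1,1)
    (2; 1,1,1)
    (2; 1,1,2)
    (2; 1,2)
    (2; 1,2)
    (2; 1,2,2)
    (2; 2,2,2)
    (3; 1)
    (4; 1)
    (4; 1)


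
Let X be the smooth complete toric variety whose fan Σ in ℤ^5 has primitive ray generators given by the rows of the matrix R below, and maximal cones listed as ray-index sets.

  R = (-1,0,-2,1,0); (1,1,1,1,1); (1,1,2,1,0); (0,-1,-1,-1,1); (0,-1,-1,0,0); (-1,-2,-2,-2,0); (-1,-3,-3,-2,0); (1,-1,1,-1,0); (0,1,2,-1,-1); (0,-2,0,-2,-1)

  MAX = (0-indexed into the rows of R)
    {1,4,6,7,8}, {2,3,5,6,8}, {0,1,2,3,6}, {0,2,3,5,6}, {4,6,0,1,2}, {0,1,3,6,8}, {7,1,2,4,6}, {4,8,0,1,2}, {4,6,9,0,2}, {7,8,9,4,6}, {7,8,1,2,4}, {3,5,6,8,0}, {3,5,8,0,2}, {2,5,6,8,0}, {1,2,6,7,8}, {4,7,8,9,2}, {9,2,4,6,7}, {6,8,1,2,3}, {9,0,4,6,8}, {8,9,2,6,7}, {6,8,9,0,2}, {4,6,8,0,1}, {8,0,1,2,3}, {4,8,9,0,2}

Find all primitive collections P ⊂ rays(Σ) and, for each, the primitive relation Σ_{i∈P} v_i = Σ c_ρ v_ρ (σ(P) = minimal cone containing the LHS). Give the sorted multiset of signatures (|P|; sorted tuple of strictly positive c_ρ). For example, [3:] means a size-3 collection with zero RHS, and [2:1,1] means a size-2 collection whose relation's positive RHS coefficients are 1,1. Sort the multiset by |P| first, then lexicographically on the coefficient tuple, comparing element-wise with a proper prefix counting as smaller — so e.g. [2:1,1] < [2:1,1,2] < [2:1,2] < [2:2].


Minimal non-faces — 12 found among 10 rays, 24 max cones:

  P={0,7}:  v_{0} + v_{7} = v_{4}  ⟹  sig = [2:1]
  P={1,5}:  v_{1} + v_{5} = v_{3}  ⟹  sig = [2:1]
  P={1,9}:  v_{1} + v_{9} = v_{7}  ⟹  sig = [2:1]
  P={4,5}:  v_{4} + v_{5} = v_{6}  ⟹  sig = [2:1]
  P={3,4}:  v_{3} + v_{4} = v_{1} + v_{6}  ⟹  sig = [2:1,1]
  P={3,9}:  v_{3} + v_{9} = v_{1} + v_{2} + 2·v_{6} + v_{8}  ⟹  sig = [2:1,1,1,2]
  P={5,7}:  v_{5} + v_{7} = v_{1} + v_{2} + 2·v_{6} + v_{8}  ⟹  sig = [2:1,1,1,2]
  P={5,9}:  v_{5} + v_{9} = v_{2} + 2·v_{6} + v_{8}  ⟹  sig = [2:1,1,2]
  P={3,7}:  v_{3} + v_{7} = 2·v_{1} + v_{2} + 2·v_{6} + v_{8}  ⟹  sig = [2:1,1,2,2]
  P={2,4,6,8}:  v_{2} + v_{4} + v_{6} + v_{8} = v_{9}  ⟹  sig = [4:1]
  P={0,1,2,6,8}:  v_{0} + v_{1} + v_{2} + v_{6} + v_{8} = 0  ⟹  sig = [5:]
  P={0,2,3,6,8}:  v_{0} + v_{2} + v_{3} + v_{6} + v_{8} = v_{5}  ⟹  sig = [5:1]

so the primitive-relation signature multiset is
    [2:1]
    [2:1]
    [2:1]
    [2:1]
    [2:1,1]
    [2:1,1,1,2]
    [2:1,1,1,2]
    [2:1,1,2]
    [2:1,1,2,2]
    [4:1]
    [5:]
    [5:1]


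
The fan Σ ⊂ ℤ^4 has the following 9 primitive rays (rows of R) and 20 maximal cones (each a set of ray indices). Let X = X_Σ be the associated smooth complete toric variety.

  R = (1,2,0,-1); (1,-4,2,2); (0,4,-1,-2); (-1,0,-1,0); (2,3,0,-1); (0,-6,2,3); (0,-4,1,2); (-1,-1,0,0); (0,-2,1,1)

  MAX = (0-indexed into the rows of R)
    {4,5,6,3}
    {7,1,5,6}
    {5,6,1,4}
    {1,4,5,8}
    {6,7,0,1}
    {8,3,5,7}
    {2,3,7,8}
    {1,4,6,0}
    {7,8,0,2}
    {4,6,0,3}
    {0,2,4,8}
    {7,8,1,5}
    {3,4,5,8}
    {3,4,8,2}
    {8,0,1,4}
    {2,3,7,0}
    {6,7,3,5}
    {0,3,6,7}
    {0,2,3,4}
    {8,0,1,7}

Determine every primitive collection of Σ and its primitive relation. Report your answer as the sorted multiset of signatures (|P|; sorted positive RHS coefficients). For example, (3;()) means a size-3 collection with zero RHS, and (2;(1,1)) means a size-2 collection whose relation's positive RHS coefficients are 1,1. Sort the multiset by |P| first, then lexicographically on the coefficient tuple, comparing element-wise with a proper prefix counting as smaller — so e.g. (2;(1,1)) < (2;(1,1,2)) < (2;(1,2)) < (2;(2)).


Σ has 8 primitive collections:

  {2,6}:  v_{2} + v_{6} = 0  so sig = (2;())
  {0,5}:  v_{0} + v_{5} = v_{1}  so sig = (2;(1))
  {1,3}:  v_{1} + v_{3} = v_{6}  so sig = (2;(1))
  {2,5}:  v_{2} + v_{5} = v_{8}  so sig = (2;(1))
  {4,7}:  v_{4} + v_{7} = v_{0}  so sig = (2;(1))
  {6,8}:  v_{6} + v_{8} = v_{5}  so sig = (2;(1))
  {1,2}:  v_{1} + v_{2} = v_{0} + v_{8}  so sig = (2;(1,1))
  {0,3,8}:  v_{0} + v_{3} + v_{8} = 0  so sig = (3;())

Hence PRS(X_Σ) =
    (2;())
    (2;(1))
    (2;(1))
    (2;(1))
    (2;(1))
    (2;(1))
    (2;(1,1))
    (3;())


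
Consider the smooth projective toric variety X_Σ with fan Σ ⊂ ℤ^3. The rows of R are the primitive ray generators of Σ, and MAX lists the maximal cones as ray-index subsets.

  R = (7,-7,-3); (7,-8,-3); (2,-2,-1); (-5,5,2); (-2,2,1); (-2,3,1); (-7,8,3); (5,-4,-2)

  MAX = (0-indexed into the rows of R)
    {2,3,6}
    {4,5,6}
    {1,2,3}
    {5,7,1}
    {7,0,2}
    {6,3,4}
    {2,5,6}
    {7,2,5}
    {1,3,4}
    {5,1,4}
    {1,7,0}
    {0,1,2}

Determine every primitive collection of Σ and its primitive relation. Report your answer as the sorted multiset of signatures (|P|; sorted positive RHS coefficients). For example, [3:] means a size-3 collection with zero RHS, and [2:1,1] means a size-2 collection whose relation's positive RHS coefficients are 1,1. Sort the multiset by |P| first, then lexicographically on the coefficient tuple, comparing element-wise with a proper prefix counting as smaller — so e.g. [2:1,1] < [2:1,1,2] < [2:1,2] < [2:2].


The 12 primitive collections of Σ (r=8, n=3):

  P={1,6}:  v_{1} + v_{6} = 0  so sig = [2:]
  P={2,4}:  v_{2} + v_{4} = 0  so sig = [2:]
  P={0,3}:  v_{0} + v_{3} = v_{2}  so sig = [2:1]
  P={0,5}:  v_{0} + v_{5} = v_{7}  so sig = [2:1]
  P={3,5}:  v_{3} + v_{5} = v_{6}  so sig = [2:1]
  P={0,4}:  v_{0} + v_{4} = v_{1} + v_{5}  so sig = [2:1,1]
  P={0,6}:  v_{0} + v_{6} = v_{2} + v_{5}  so sig = [2:1,1]
  P={3,7}:  v_{3} + v_{7} = v_{2} + v_{5}  so sig = [2:1,1]
  P={4,7}:  v_{4} + v_{7} = v_{1} + 2·v_{5}  so sig = [2:1,2]
  P={6,7}:  v_{6} + v_{7} = v_{2} + 2·v_{5}  so sig = [2:1,2]
  P={1,2,5}:  v_{1} + v_{2} + v_{5} = v_{0}  so sig = [3:1]
  P={1,2,7}:  v_{1} + v_{2} + v_{7} = 2·v_{0}  so sig = [3:2]

Sorted signature multiset PRS(X):
[[2:], [2:], [2:1], [2:1], [2:1], [2:1,1], [2:1,1], [2:1,1], [2:1,2], [2:1,2], [3:1], [3:2]]


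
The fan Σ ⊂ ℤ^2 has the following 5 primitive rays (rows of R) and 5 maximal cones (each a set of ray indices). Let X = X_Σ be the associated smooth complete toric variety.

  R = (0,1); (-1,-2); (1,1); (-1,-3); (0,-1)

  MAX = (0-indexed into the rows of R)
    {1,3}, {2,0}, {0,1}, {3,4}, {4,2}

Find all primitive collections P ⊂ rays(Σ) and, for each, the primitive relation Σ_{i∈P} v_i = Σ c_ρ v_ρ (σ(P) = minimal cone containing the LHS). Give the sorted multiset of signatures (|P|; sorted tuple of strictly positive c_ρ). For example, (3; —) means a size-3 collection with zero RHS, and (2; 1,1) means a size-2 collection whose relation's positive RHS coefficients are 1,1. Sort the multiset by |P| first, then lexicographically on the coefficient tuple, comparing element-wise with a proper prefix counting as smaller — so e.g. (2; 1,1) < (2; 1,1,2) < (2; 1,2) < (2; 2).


The 5 primitive collections of Σ (r=5, n=2):

  • {0,4}:  v_{0} + v_{4} = 0  →  sig = (2; —)
  • {0,3}:  v_{0} + v_{3} = v_{1}  →  sig = (2; 1)
  • {1,2}:  v_{1} + v_{2} = v_{4}  →  sig = (2; 1)
  • {1,4}:  v_{1} + v_{4} = v_{3}  →  sig = (2; 1)
  • {2,3}:  v_{2} + v_{3} = 2·v_{4}  →  sig = (2; 2)

so the primitive-relation signature multiset is
{ (2; —),  (2; 1) ×3,  (2; 2) }


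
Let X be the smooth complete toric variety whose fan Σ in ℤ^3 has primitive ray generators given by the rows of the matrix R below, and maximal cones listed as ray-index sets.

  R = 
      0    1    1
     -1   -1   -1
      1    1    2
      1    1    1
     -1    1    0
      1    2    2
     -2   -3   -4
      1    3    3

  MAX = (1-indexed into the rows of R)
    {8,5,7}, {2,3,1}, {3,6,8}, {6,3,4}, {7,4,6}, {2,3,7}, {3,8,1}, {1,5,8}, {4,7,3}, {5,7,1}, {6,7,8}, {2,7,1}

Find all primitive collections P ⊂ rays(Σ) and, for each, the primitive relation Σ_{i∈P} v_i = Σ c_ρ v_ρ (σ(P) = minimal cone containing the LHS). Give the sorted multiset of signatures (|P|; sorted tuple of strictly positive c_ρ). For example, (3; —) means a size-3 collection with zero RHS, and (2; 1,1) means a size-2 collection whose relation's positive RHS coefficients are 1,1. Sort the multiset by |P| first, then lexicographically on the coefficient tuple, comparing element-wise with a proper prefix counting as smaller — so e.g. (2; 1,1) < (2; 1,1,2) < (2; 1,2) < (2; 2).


Σ has 14 primitive collections:

  P = {2,4}:  v_{2} + v_{4} = 0 ; sig = (2; —)
  P = {1,4}:  v_{1} + v_{4} = v_{6} ; sig = (2; 1)
  P = {1,6}:  v_{1} + v_{6} = v_{8} ; sig = (2; 1)
  P = {2,6}:  v_{2} + v_{6} = v_{1} ; sig = (2; 1)
  P = {4,5}:  v_{4} + v_{5} = v_{6} + v_{7} + v_{8} ; sig = (2; 1,1,1)
  P = {5,6}:  v_{5} + v_{6} = v_{7} + 2·v_{8} ; sig = (2; 1,2)
  P = {2,5}:  v_{2} + v_{5} = 3·v_{1} + v_{7} ; sig = (2; 1,3)
  P = {2,8}:  v_{2} + v_{8} = 2·v_{1} ; sig = (2; 2)
  P = {3,5}:  v_{3} + v_{5} = 2·v_{1} ; sig = (2; 2)
  P = {4,8}:  v_{4} + v_{8} = 2·v_{6} ; sig = (2; 2)
  P = {3,6,7}:  v_{3} + v_{6} + v_{7} = 0 ; sig = (3; —)
  P = {1,3,7}:  v_{1} + v_{3} + v_{7} = v_{2} ; sig = (3; 1)
  P = {1,7,8}:  v_{1} + v_{7} + v_{8} = v_{5} ; sig = (3; 1)
  P = {3,7,8}:  v_{3} + v_{7} + v_{8} = v_{1} ; sig = (3; 1)

Signatures (|P|; sorted positive RHS coefficients), sorted:
[(2; —), (2; 1), (2; 1), (2; 1), (2; 1,1,1), (2; 1,2), (2; 1,3), (2; 2), (2; 2), (2; 2), (3; —), (3; 1), (3; 1), (3; 1)]


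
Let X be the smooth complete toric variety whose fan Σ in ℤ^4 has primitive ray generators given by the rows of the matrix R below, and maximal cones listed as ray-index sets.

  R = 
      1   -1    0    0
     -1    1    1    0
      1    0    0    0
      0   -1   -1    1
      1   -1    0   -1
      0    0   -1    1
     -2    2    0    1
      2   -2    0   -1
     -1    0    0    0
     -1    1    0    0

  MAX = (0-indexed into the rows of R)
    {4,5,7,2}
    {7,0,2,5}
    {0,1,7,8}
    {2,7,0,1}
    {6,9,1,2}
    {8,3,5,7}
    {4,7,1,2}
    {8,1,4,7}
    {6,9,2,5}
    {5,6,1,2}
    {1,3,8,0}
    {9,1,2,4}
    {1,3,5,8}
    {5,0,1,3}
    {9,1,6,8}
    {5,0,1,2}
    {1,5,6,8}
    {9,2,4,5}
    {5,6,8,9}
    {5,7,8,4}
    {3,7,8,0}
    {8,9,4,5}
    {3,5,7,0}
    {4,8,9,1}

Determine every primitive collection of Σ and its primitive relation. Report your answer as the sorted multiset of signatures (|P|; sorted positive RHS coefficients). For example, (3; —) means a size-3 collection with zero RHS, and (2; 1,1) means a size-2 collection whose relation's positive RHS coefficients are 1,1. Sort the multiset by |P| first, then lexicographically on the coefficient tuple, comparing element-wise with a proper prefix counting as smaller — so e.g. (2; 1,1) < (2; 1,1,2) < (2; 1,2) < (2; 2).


|primitive collections| = 16. Relations:

  {0,9}:  v_{0} + v_{9} = 0 — sig = (2; —)
  {2,8}:  v_{2} + v_{8} = 0 — sig = (2; —)
  {6,7}:  v_{6} + v_{7} = 0 — sig = (2; —)
  {0,4}:  v_{0} + v_{4} = v_{7} — sig = (2; 1)
  {4,6}:  v_{4} + v_{6} = v_{9} — sig = (2; 1)
  {7,9}:  v_{7} + v_{9} = v_{4} — sig = (2; 1)
  {0,6}:  v_{0} + v_{6} = v_{1} + v_{5} — sig = (2; 1,1)
  {2,3}:  v_{2} + v_{3} = v_{0} + v_{5} — sig = (2; 1,1)
  {3,9}:  v_{3} + v_{9} = v_{5} + v_{8} — sig = (2; 1,1)
  {3,4}:  v_{3} + v_{4} = v_{5} + v_{7} + v_{8} — sig = (2; 1,1,1)
  {3,6}:  v_{3} + v_{6} = v_{1} + 2·v_{5} + v_{8} — sig = (2; 1,1,2)
  {1,4,5}:  v_{1} + v_{4} + v_{5} = 0 — sig = (3; —)
  {0,5,8}:  v_{0} + v_{5} + v_{8} = v_{3} — sig = (3; 1)
  {1,5,7}:  v_{1} + v_{5} + v_{7} = v_{0} — sig = (3; 1)
  {1,5,9}:  v_{1} + v_{5} + v_{9} = v_{6} — sig = (3; 1)
  {1,3,7}:  v_{1} + v_{3} + v_{7} = 2·v_{0} + v_{8} — sig = (3; 1,2)

Hence PRS(X_Σ) =
    (2; —)
    (2; —)
    (2; —)
    (2; 1)
    (2; 1)
    (2; 1)
    (2; 1,1)
    (2; 1,1)
    (2; 1,1)
    (2; 1,1,1)
    (2; 1,1,2)
    (3; —)
    (3; 1)
    (3; 1)
    (3; 1)
    (3; 1,2)


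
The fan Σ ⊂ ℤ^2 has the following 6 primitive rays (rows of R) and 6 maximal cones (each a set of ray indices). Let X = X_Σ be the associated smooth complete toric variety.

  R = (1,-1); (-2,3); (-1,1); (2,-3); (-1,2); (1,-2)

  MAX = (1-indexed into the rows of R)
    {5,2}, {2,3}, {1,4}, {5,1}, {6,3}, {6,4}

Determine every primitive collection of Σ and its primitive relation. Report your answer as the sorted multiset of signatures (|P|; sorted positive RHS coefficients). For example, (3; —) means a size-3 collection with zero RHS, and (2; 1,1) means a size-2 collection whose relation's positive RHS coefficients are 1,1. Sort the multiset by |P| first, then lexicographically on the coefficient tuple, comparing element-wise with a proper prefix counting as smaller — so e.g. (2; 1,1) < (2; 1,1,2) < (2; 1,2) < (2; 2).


Minimal non-faces — 9 found among 6 rays, 6 max cones:

  {1,3}:  v_{1} + v_{3} = 0  ⇒ sig = (2; —)
  {2,4}:  v_{2} + v_{4} = 0  ⇒ sig = (2; —)
  {5,6}:  v_{5} + v_{6} = 0  ⇒ sig = (2; —)
  {1,2}:  v_{1} + v_{2} = v_{5}  ⇒ sig = (2; 1)
  {1,6}:  v_{1} + v_{6} = v_{4}  ⇒ sig = (2; 1)
  {2,6}:  v_{2} + v_{6} = v_{3}  ⇒ sig = (2; 1)
  {3,4}:  v_{3} + v_{4} = v_{6}  ⇒ sig = (2; 1)
  {3,5}:  v_{3} + v_{5} = v_{2}  ⇒ sig = (2; 1)
  {4,5}:  v_{4} + v_{5} = v_{1}  ⇒ sig = (2; 1)

Sorted signature multiset PRS(X):
{ (2; —) ×3,  (2; 1) ×6 }


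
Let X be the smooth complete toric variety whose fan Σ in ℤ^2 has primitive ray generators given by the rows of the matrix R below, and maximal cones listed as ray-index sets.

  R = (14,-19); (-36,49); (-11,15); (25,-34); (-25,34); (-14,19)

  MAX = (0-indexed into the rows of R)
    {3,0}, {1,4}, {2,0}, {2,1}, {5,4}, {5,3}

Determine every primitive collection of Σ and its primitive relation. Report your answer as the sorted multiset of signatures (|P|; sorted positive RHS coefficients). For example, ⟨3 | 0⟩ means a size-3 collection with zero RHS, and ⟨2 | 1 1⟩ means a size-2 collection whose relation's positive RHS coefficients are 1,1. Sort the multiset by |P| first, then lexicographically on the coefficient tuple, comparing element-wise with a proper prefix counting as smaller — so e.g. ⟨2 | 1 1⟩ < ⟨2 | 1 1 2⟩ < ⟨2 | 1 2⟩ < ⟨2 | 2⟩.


The 9 primitive collections of Σ (r=6, n=2):

  P = {0,5}:  v_{0} + v_{5} = 0  →  sig = ⟨2 | 0⟩
  P = {3,4}:  v_{3} + v_{4} = 0  →  sig = ⟨2 | 0⟩
  P = {0,4}:  v_{0} + v_{4} = v_{2}  →  sig = ⟨2 | 1⟩
  P = {1,3}:  v_{1} + v_{3} = v_{2}  →  sig = ⟨2 | 1⟩
  P = {2,3}:  v_{2} + v_{3} = v_{0}  →  sig = ⟨2 | 1⟩
  P = {2,4}:  v_{2} + v_{4} = v_{1}  →  sig = ⟨2 | 1⟩
  P = {2,5}:  v_{2} + v_{5} = v_{4}  →  sig = ⟨2 | 1⟩
  P = {0,1}:  v_{0} + v_{1} = 2·v_{2}  →  sig = ⟨2 | 2⟩
  P = {1,5}:  v_{1} + v_{5} = 2·v_{4}  →  sig = ⟨2 | 2⟩

so the primitive-relation signature multiset is
[⟨2 | 0⟩, ⟨2 | 0⟩, ⟨2 | 1⟩, ⟨2 | 1⟩, ⟨2 | 1⟩, ⟨2 | 1⟩, ⟨2 | 1⟩, ⟨2 | 2⟩, ⟨2 | 2⟩]


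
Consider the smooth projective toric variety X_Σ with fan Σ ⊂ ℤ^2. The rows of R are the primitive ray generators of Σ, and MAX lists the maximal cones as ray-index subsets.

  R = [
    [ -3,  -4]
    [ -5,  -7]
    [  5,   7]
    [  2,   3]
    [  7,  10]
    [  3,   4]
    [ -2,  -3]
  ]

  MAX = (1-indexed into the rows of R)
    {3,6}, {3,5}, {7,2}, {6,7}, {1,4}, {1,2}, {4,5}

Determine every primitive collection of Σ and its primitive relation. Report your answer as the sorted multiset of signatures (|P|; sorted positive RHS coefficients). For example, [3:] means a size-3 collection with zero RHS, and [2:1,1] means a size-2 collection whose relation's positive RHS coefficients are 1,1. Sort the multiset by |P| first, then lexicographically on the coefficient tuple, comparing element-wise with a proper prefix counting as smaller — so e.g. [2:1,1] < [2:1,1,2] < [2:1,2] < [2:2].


The 14 primitive collections of Σ (r=7, n=2):

  P={1,6}:  v_{1} + v_{6} = 0 — sig = [2:]
  P={2,3}:  v_{2} + v_{3} = 0 — sig = [2:]
  P={4,7}:  v_{4} + v_{7} = 0 — sig = [2:]
  P={1,3}:  v_{1} + v_{3} = v_{4} — sig = [2:1]
  P={1,7}:  v_{1} + v_{7} = v_{2} — sig = [2:1]
  P={2,4}:  v_{2} + v_{4} = v_{1} — sig = [2:1]
  P={2,5}:  v_{2} + v_{5} = v_{4} — sig = [2:1]
  P={2,6}:  v_{2} + v_{6} = v_{7} — sig = [2:1]
  P={3,4}:  v_{3} + v_{4} = v_{5} — sig = [2:1]
  P={3,7}:  v_{3} + v_{7} = v_{6} — sig = [2:1]
  P={4,6}:  v_{4} + v_{6} = v_{3} — sig = [2:1]
  P={5,7}:  v_{5} + v_{7} = v_{3} — sig = [2:1]
  P={1,5}:  v_{1} + v_{5} = 2·v_{4} — sig = [2:2]
  P={5,6}:  v_{5} + v_{6} = 2·v_{3} — sig = [2:2]

Sorted signature multiset PRS(X):
    [2:]
    [2:]
    [2:]
    [2:1]
    [2:1]
    [2:1]
    [2:1]
    [2:1]
    [2:1]
    [2:1]
    [2:1]
    [2:1]
    [2:2]
    [2:2]


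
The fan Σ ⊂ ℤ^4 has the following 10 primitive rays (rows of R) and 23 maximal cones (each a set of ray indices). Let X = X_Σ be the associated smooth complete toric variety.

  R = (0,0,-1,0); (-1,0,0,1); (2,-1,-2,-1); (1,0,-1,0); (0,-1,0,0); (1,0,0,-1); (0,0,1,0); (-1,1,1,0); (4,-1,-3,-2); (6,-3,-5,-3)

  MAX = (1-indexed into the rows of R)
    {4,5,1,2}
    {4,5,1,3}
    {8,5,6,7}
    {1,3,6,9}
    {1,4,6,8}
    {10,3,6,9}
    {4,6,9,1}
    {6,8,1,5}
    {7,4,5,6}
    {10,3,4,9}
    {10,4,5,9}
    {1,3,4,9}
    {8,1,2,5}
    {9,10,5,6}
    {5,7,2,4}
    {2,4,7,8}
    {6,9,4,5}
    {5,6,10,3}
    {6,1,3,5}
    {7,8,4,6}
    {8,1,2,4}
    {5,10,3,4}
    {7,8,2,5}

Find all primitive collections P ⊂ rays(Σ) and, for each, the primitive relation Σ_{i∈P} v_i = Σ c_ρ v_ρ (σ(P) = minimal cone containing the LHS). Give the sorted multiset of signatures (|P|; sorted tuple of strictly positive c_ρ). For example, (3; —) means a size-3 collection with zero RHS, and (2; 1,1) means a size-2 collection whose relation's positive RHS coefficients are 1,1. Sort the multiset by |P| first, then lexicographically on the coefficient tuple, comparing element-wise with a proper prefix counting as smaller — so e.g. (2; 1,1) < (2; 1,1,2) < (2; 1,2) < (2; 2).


The 18 primitive collections of Σ (r=10, n=4):

  {1,7}:  v_{1} + v_{7} = 0  ⇒ sig = (2; —)
  {2,6}:  v_{2} + v_{6} = 0  ⇒ sig = (2; —)
  {2,9}:  v_{2} + v_{9} = v_{3} + v_{4}  ⇒ sig = (2; 1,1)
  {3,8}:  v_{3} + v_{8} = v_{1} + v_{6}  ⇒ sig = (2; 1,1)
  {2,3}:  v_{2} + v_{3} = v_{1} + v_{4} + v_{5}  ⇒ sig = (2; 1,1,1)
  {3,7}:  v_{3} + v_{7} = v_{4} + v_{5} + v_{6}  ⇒ sig = (2; 1,1,1)
  {7,10}:  v_{7} + v_{10} = v_{4} + 2·v_{5} + v_{6} + v_{9}  ⇒ sig = (2; 1,1,1,2)
  {2,10}:  v_{2} + v_{10} = 2·v_{3} + v_{4} + v_{5}  ⇒ sig = (2; 1,1,2)
  {8,9}:  v_{8} + v_{9} = v_{1} + v_{4} + 2·v_{6}  ⇒ sig = (2; 1,1,2)
  {8,10}:  v_{8} + v_{10} = 2·v_{3} + v_{6}  ⇒ sig = (2; 1,2)
  {7,9}:  v_{7} + v_{9} = 2·v_{4} + v_{5} + 2·v_{6}  ⇒ sig = (2; 1,2,2)
  {1,10}:  v_{1} + v_{10} = 3·v_{3}  ⇒ sig = (2; 3)
  {4,5,8}:  v_{4} + v_{5} + v_{8} = 0  ⇒ sig = (3; —)
  {3,4,6}:  v_{3} + v_{4} + v_{6} = v_{9}  ⇒ sig = (3; 1)
  {3,5,9}:  v_{3} + v_{5} + v_{9} = v_{10}  ⇒ sig = (3; 1)
  {4,6,10}:  v_{4} + v_{6} + v_{10} = v_{5} + 2·v_{9}  ⇒ sig = (3; 1,2)
  {1,5,9}:  v_{1} + v_{5} + v_{9} = 2·v_{3}  ⇒ sig = (3; 2)
  {1,4,5,6}:  v_{1} + v_{4} + v_{5} + v_{6} = v_{3}  ⇒ sig = (4; 1)

Signatures (|P|; sorted positive RHS coefficients), sorted:
    (2; —)
    (2; —)
    (2; 1,1)
    (2; 1,1)
    (2; 1,1,1)
    (2; 1,1,1)
    (2; 1,1,1,2)
    (2; 1,1,2)
    (2; 1,1,2)
    (2; 1,2)
    (2; 1,2,2)
    (2; 3)
    (3; —)
    (3; 1)
    (3; 1)
    (3; 1,2)
    (3; 2)
    (4; 1)


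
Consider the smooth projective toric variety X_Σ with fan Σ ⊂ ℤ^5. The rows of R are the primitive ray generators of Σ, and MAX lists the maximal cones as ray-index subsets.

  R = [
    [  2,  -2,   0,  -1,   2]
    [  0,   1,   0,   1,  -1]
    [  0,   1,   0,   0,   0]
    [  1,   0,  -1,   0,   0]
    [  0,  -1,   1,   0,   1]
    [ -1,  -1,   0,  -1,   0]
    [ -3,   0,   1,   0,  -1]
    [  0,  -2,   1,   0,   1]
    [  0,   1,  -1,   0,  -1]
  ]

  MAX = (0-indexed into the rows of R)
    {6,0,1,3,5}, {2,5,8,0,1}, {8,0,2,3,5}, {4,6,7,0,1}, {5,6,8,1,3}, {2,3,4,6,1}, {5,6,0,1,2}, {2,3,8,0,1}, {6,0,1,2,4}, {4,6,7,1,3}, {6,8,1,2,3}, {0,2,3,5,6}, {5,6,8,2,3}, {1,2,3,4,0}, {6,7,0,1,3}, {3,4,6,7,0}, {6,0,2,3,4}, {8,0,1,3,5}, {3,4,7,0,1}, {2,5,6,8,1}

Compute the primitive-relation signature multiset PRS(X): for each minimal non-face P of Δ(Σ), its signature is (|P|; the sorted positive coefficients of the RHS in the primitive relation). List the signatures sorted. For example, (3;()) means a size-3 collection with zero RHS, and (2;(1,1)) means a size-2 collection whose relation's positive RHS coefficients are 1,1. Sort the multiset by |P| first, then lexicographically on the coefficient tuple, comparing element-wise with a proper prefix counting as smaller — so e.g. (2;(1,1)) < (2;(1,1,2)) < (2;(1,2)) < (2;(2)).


9 minimal non-faces of Δ(Σ) (on 9 rays):

  P={4,8}:  v_{4} + v_{8} = 0  ⇒ sig = (2;())
  P={2,7}:  v_{2} + v_{7} = v_{4}  ⇒ sig = (2;(1))
  P={4,5}:  v_{4} + v_{5} = v_{0} + v_{6}  ⇒ sig = (2;(1,1))
  P={7,8}:  v_{7} + v_{8} = v_{0} + v_{1} + v_{3} + v_{6}  ⇒ sig = (2;(1,1,1,1))
  P={5,7}:  v_{5} + v_{7} = 2·v_{0} + v_{1} + v_{3} + 2·v_{6}  ⇒ sig = (2;(1,1,2,2))
  P={0,6,8}:  v_{0} + v_{6} + v_{8} = v_{5}  ⇒ sig = (3;(1))
  P={1,2,3,5}:  v_{1} + v_{2} + v_{3} + v_{5} = v_{8}  ⇒ sig = (4;(1))
  P={0,1,2,3,6}:  v_{0} + v_{1} + v_{2} + v_{3} + v_{6} = 0  ⇒ sig = (5;())
  P={0,1,3,4,6}:  v_{0} + v_{1} + v_{3} + v_{4} + v_{6} = v_{7}  ⇒ sig = (5;(1))

Signatures (|P|; sorted positive RHS coefficients), sorted:
{ (2;()),  (2;(1)),  (2;(1,1)),  (2;(1,1,1,1)),  (2;(1,1,2,2)),  (3;(1)),  (4;(1)),  (5;()),  (5;(1)) }


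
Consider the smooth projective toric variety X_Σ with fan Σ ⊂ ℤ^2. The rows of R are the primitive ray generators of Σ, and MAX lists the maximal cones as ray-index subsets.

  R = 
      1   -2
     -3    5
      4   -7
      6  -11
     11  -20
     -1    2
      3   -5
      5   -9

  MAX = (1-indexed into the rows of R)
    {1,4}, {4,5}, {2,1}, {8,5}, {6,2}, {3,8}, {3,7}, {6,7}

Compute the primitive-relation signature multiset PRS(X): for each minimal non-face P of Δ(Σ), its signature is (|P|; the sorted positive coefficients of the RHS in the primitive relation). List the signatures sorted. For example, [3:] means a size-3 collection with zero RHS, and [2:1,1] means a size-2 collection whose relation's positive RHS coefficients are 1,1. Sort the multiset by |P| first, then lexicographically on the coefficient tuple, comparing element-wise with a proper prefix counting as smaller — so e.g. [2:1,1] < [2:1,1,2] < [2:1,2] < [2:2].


Δ(Σ) — 8 vertices, 20 min non-faces:

  • {1,6}:  v_{1} + v_{6} = 0  ⟹  sig = [2:]
  • {2,7}:  v_{2} + v_{7} = 0  ⟹  sig = [2:]
  • {1,3}:  v_{1} + v_{3} = v_{8}  ⟹  sig = [2:1]
  • {1,7}:  v_{1} + v_{7} = v_{3}  ⟹  sig = [2:1]
  • {1,8}:  v_{1} + v_{8} = v_{4}  ⟹  sig = [2:1]
  • {2,3}:  v_{2} + v_{3} = v_{1}  ⟹  sig = [2:1]
  • {3,6}:  v_{3} + v_{6} = v_{7}  ⟹  sig = [2:1]
  • {4,6}:  v_{4} + v_{6} = v_{8}  ⟹  sig = [2:1]
  • {4,8}:  v_{4} + v_{8} = v_{5}  ⟹  sig = [2:1]
  • {6,8}:  v_{6} + v_{8} = v_{3}  ⟹  sig = [2:1]
  • {4,7}:  v_{4} + v_{7} = v_{3} + v_{8}  ⟹  sig = [2:1,1]
  • {2,5}:  v_{2} + v_{5} = 2·v_{1} + v_{4}  ⟹  sig = [2:1,2]
  • {5,7}:  v_{5} + v_{7} = v_{3} + 2·v_{8}  ⟹  sig = [2:1,2]
  • {1,5}:  v_{1} + v_{5} = 2·v_{4}  ⟹  sig = [2:2]
  • {2,8}:  v_{2} + v_{8} = 2·v_{1}  ⟹  sig = [2:2]
  • {3,4}:  v_{3} + v_{4} = 2·v_{8}  ⟹  sig = [2:2]
  • {5,6}:  v_{5} + v_{6} = 2·v_{8}  ⟹  sig = [2:2]
  • {7,8}:  v_{7} + v_{8} = 2·v_{3}  ⟹  sig = [2:2]
  • {2,4}:  v_{2} + v_{4} = 3·v_{1}  ⟹  sig = [2:3]
  • {3,5}:  v_{3} + v_{5} = 3·v_{8}  ⟹  sig = [2:3]

Signatures (|P|; sorted positive RHS coefficients), sorted:
{ [2:] ×2,  [2:1] ×8,  [2:1,1],  [2:1,2] ×2,  [2:2] ×5,  [2:3] ×2 }


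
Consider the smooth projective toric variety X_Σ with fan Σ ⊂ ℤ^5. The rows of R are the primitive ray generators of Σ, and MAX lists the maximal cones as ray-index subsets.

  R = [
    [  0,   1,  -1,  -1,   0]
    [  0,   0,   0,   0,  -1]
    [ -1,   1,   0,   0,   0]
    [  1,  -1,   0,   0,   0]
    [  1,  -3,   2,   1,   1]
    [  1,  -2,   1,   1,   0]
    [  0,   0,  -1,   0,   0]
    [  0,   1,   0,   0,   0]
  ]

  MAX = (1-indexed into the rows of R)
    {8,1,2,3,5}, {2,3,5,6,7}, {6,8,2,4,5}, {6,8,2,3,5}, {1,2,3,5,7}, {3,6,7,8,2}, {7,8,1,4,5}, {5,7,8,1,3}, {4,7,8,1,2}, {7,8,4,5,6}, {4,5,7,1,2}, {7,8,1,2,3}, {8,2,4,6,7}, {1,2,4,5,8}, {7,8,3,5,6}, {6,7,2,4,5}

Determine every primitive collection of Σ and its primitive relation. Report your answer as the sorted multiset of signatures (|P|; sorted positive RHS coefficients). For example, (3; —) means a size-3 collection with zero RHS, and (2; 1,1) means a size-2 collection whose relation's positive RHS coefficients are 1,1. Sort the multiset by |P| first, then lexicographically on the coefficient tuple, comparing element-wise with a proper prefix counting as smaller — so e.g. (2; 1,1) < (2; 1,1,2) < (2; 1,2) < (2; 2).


|primitive collections| = 3. Relations:

  P = {3,4}:  v_{3} + v_{4} = 0  →  sig = (2; —)
  P = {1,6}:  v_{1} + v_{6} = v_{4}  →  sig = (2; 1)
  P = {2,5,7,8}:  v_{2} + v_{5} + v_{7} + v_{8} = v_{6}  →  sig = (4; 1)

so the primitive-relation signature multiset is
    |P|=2: 2 collections, coeffs (), (1)
    |P|=4: 1 collection, coeffs (1)


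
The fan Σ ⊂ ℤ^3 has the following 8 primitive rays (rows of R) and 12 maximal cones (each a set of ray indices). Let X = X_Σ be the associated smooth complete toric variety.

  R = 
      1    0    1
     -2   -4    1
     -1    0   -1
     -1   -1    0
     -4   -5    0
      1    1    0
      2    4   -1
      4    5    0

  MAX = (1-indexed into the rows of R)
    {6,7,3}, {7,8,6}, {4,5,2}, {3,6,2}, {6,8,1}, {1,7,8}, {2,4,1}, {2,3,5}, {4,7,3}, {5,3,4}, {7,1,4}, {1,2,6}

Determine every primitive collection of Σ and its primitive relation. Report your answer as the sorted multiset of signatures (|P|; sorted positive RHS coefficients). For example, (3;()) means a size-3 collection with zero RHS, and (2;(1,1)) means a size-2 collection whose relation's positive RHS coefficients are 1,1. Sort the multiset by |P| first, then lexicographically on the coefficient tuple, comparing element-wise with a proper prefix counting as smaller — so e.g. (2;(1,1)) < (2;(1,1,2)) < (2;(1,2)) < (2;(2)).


12 minimal non-faces of Δ(Σ) (on 8 rays):

  P = {1,3}:  v_{1} + v_{3} = 0 ; sig = (2;())
  P = {2,7}:  v_{2} + v_{7} = 0 ; sig = (2;())
  P = {4,6}:  v_{4} + v_{6} = 0 ; sig = (2;())
  P = {5,8}:  v_{5} + v_{8} = 0 ; sig = (2;())
  P = {1,5}:  v_{1} + v_{5} = v_{2} + v_{4} ; sig = (2;(1,1))
  P = {2,8}:  v_{2} + v_{8} = v_{1} + v_{6} ; sig = (2;(1,1))
  P = {3,8}:  v_{3} + v_{8} = v_{6} + v_{7} ; sig = (2;(1,1))
  P = {4,8}:  v_{4} + v_{8} = v_{1} + v_{7} ; sig = (2;(1,1))
  P = {5,6}:  v_{5} + v_{6} = v_{2} + v_{3} ; sig = (2;(1,1))
  P = {5,7}:  v_{5} + v_{7} = v_{3} + v_{4} ; sig = (2;(1,1))
  P = {1,6,7}:  v_{1} + v_{6} + v_{7} = v_{8} ; sig = (3;(1))
  P = {2,3,4}:  v_{2} + v_{3} + v_{4} = v_{5} ; sig = (3;(1))

Signatures (|P|; sorted positive RHS coefficients), sorted:
    |P|=2: 10 collections, coeffs (), (), (), (), (1,1), (1,1), (1,1), (1,1), (1,1), (1,1)
    |P|=3: 2 collections, coeffs (1), (1)


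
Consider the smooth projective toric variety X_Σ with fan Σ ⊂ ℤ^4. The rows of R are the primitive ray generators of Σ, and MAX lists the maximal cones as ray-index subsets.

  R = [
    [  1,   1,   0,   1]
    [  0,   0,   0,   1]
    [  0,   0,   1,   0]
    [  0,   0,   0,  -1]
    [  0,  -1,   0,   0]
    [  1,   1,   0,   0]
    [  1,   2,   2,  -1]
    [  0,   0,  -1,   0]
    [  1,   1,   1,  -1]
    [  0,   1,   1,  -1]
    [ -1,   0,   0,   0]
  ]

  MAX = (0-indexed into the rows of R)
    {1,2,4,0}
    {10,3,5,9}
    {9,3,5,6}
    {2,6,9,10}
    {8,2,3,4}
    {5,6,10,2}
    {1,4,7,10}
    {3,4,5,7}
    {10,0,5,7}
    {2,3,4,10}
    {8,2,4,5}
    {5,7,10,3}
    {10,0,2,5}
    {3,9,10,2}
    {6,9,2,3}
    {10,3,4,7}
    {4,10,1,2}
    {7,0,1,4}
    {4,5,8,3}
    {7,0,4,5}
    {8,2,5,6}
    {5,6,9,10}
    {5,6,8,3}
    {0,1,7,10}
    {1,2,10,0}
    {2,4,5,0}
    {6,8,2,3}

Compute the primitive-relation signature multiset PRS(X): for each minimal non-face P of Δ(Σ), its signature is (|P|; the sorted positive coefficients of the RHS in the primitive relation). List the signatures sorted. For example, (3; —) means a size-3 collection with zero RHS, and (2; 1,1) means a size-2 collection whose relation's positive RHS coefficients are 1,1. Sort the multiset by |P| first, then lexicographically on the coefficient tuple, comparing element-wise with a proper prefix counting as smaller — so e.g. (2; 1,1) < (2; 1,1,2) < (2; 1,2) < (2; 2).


|primitive collections| = 22. Relations:

  P = {1,3}:  v_{1} + v_{3} = 0  ⇒ sig = (2; —)
  P = {2,7}:  v_{2} + v_{7} = 0  ⇒ sig = (2; —)
  P = {0,3}:  v_{0} + v_{3} = v_{5}  ⇒ sig = (2; 1)
  P = {1,5}:  v_{1} + v_{5} = v_{0}  ⇒ sig = (2; 1)
  P = {8,10}:  v_{8} + v_{10} = v_{9}  ⇒ sig = (2; 1)
  P = {1,8}:  v_{1} + v_{8} = v_{2} + v_{5}  ⇒ sig = (2; 1,1)
  P = {4,6}:  v_{4} + v_{6} = v_{2} + v_{8}  ⇒ sig = (2; 1,1)
  P = {4,9}:  v_{4} + v_{9} = v_{2} + v_{3}  ⇒ sig = (2; 1,1)
  P = {6,7}:  v_{6} + v_{7} = v_{5} + v_{9}  ⇒ sig = (2; 1,1)
  P = {7,8}:  v_{7} + v_{8} = v_{3} + v_{5}  ⇒ sig = (2; 1,1)
  P = {8,9}:  v_{8} + v_{9} = v_{3} + v_{6}  ⇒ sig = (2; 1,1)
  P = {1,9}:  v_{1} + v_{9} = v_{2} + v_{5} + v_{10}  ⇒ sig = (2; 1,1,1)
  P = {7,9}:  v_{7} + v_{9} = v_{3} + v_{5} + v_{10}  ⇒ sig = (2; 1,1,1)
  P = {0,9}:  v_{0} + v_{9} = v_{2} + 2·v_{5} + v_{10}  ⇒ sig = (2; 1,1,2)
  P = {0,8}:  v_{0} + v_{8} = v_{2} + 2·v_{5}  ⇒ sig = (2; 1,2)
  P = {1,6}:  v_{1} + v_{6} = 2·v_{2} + 2·v_{5} + v_{10}  ⇒ sig = (2; 1,2,2)
  P = {0,6}:  v_{0} + v_{6} = 2·v_{2} + 3·v_{5} + v_{10}  ⇒ sig = (2; 1,2,3)
  P = {4,5,10}:  v_{4} + v_{5} + v_{10} = 0  ⇒ sig = (3; —)
  P = {0,4,10}:  v_{0} + v_{4} + v_{10} = v_{1}  ⇒ sig = (3; 1)
  P = {2,3,5}:  v_{2} + v_{3} + v_{5} = v_{8}  ⇒ sig = (3; 1)
  P = {2,5,9}:  v_{2} + v_{5} + v_{9} = v_{6}  ⇒ sig = (3; 1)
  P = {3,6,10}:  v_{3} + v_{6} + v_{10} = 2·v_{9}  ⇒ sig = (3; 2)

Sorted signature multiset PRS(X):
    |P|=2: 17 collections, coeffs (), (), (1), (1), (1), (1,1), (1,1), (1,1), (1,1), (1,1), (1,1), (1,1,1), (1,1,1), (1,1,2), (1,2), (1,2,2), (1,2,3)
    |P|=3: 5 collections, coeffs (), (1), (1), (1), (2)
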